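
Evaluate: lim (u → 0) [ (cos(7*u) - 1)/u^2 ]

-49/2

Direct substitution gives 0/0.
Apply L'Hôpital: lim (-7*sin(7*u))/(2*u), still 0/0.
After 2 applications of L'Hôpital's rule the quotient is (-49*cos(7*u))/(2); substituting u = 0 gives -49/2.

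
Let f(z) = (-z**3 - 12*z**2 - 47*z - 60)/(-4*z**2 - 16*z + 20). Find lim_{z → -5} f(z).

-1/12

Direct substitution gives 0/0, so factor. Both numerator and denominator have (z + 5) as a factor.
After cancelling, the expression reduces to (-z^2 - 7*z - 12)/(4 - 4*z).
Substituting z = -5 gives -1/12.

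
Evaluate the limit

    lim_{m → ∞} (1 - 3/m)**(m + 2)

e^(-3)

Let L be the limit and take ln: ln L = lim (m + 2)·ln(1 - 3/m) = lim (m + 2)·(-3/m + O(1/m²)) = -3.
Hence L = e^(-3).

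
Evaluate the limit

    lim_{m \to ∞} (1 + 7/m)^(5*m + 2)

Let L be the limit and take ln: ln L = lim (5m + 2)·ln(1 + 7/m) = lim (5m + 2)·(7/m + O(1/m²)) = 35.
Hence L = e^(35).

e^(35)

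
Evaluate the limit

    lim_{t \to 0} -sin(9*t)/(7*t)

-9/7

Substitution gives 0/0.
Write it as (9/(-7))·sin(9t)/(9t); since sin(u)/u → 1, the limit is -9/7.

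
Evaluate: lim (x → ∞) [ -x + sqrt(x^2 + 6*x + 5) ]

3

An ∞ − ∞ form. Rationalising with the conjugate, the difference becomes (6x + 5) / (√(x^2 + 6*x + 5) + x).
For large x the denominator behaves like 2·x, so the quotient tends to 6/2 = 3.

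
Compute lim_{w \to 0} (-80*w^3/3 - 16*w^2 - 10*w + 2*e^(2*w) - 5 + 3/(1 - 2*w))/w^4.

148/3

Substitution gives 0/0; apply L'Hôpital's rule 4 times.
After differentiating numerator and denominator 4 times the quotient is (32*e^(2*w) - 1152/(2*w - 1)^5)/(24); at w = 0 this is 148/3.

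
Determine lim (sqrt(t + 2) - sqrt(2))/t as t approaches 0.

Substitution gives 0/0. Multiply numerator and denominator by the conjugate √(2 + t) + √2.
The numerator becomes (2 + t) − 2 = t, so the expression simplifies to 1/(√(2 + t) + √2).
Letting t → 0 gives 1/(2√2) = √(2)/4.

√(2)/4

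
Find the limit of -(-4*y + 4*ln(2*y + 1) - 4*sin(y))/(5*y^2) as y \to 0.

8/5

Substitution gives 0/0; apply L'Hôpital's rule 2 times.
After differentiating numerator and denominator 2 times the quotient is (4*sin(y) - 16/(2*y + 1)^2)/(-10); at y = 0 this is 8/5.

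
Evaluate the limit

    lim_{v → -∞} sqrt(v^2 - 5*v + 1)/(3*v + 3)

-1/3

For large |v|, √(v^2 - 5*v + 1) ≈ √1·|v| and the denominator ≈ 3v.
Since v → −∞, |v| = −v, giving −√1/(3) = -1/3.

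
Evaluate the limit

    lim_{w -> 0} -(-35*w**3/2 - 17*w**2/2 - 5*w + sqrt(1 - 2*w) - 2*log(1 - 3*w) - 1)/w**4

Substitution gives 0/0; apply L'Hôpital's rule 4 times.
After differentiating numerator and denominator 4 times the quotient is (972/(3*w - 1)^4 - 15/(1 - 2*w)^(7/2))/(-24); at w = 0 this is -319/8.

-319/8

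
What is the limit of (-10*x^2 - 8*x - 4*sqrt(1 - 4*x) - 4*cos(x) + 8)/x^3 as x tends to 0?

Substitution gives 0/0 (the numerator vanishes to order 3).
Expand each term to order x^3: the coefficient of x^3 in -4·√(1 - 4x) is 16 and in -4·cos(x) is 0.
Lower-order terms cancel with the polynomial part, so the numerator is (16)·x^3 + o(x^3), and the limit is (16)/(1) = 16.

16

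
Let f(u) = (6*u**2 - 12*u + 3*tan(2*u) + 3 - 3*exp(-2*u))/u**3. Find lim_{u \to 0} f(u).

Substitution gives 0/0 (the numerator vanishes to order 3).
Expand each term to order u^3: the coefficient of u^3 in -3·e^(-2u) is 4 and in 3·tan(2u) is 8.
Lower-order terms cancel with the polynomial part, so the numerator is (12)·u^3 + o(u^3), and the limit is (12)/(1) = 12.

12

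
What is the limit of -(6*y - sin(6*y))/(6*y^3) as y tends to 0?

Direct substitution gives 0/0.
Apply L'Hôpital: lim (6 - 6*cos(6*y))/(-18*y^2), still 0/0.
Apply L'Hôpital: lim (36*sin(6*y))/(-36*y), still 0/0.
After 3 applications of L'Hôpital's rule the quotient is (216*cos(6*y))/(-36); substituting y = 0 gives -6.

-6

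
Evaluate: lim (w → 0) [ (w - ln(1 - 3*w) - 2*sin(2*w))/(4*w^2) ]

Substitution gives 0/0 (the numerator vanishes to order 2).
Expand each term to order w^2: the coefficient of w^2 in -2·sin(2w) is 0 and in −ln(1 - 3w) is 9/2.
Lower-order terms cancel with the polynomial part, so the numerator is (9/2)·w^2 + o(w^2), and the limit is (9/2)/(4) = 9/8.

9/8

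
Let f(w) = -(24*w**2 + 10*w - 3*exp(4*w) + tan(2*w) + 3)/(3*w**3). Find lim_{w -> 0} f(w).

88/9

Substitution gives 0/0; apply L'Hôpital's rule 3 times.
After differentiating numerator and denominator 3 times the quotient is (-192*e^(4*w) + 48*tan(2*w)^4 + 64*tan(2*w)^2 + 16)/(-18); at w = 0 this is 88/9.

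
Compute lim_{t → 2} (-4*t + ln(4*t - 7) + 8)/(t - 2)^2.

-8

Direct substitution gives 0/0.
Apply L'Hôpital: lim (-4 + 4/(4*t - 7))/(2*t - 4), still 0/0.
After 2 applications of L'Hôpital's rule the quotient is (-16/(4*t - 7)^2)/(2); substituting t = 2 gives -8.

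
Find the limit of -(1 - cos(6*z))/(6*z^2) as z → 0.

-3

Substitution gives 0/0.
Use (1 − cos u)/u² → 1/2 with u = 6z: the limit is 6²/(2·(-6)) = -3.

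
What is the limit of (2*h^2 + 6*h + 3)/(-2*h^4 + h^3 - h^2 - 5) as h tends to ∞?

The denominator has degree 4 and the numerator degree 2. Dividing numerator and denominator by h^4 sends every term to 0 except the leading denominator term, so the limit is 0.

0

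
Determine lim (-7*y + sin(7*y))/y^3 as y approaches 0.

-343/6

Direct substitution gives 0/0.
Apply L'Hôpital: lim (7*cos(7*y) - 7)/(3*y^2), still 0/0.
Apply L'Hôpital: lim (-49*sin(7*y))/(6*y), still 0/0.
After 3 applications of L'Hôpital's rule the quotient is (-343*cos(7*y))/(6); substituting y = 0 gives -343/6.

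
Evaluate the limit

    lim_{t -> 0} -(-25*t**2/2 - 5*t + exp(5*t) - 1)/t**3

-125/6

Direct substitution gives 0/0.
Apply L'Hôpital: lim (-25*t + 5*e^(5*t) - 5)/(-3*t^2), still 0/0.
Apply L'Hôpital: lim (25*e^(5*t) - 25)/(-6*t), still 0/0.
After 3 applications of L'Hôpital's rule the quotient is (125*e^(5*t))/(-6); substituting t = 0 gives -125/6.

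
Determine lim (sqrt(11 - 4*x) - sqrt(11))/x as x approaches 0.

Substitution gives 0/0. Multiply numerator and denominator by the conjugate √(11 - 4x) + √11.
The numerator becomes (11 - 4x) − 11 = -4x, so the expression simplifies to -4/(√(11 - 4x) + √11).
Letting x → 0 gives -4/(2√11) = -2*√(11)/11.

-2*√(11)/11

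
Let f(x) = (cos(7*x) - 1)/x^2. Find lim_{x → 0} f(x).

-49/2

Direct substitution gives 0/0.
Apply L'Hôpital: lim (-7*sin(7*x))/(2*x), still 0/0.
After 2 applications of L'Hôpital's rule the quotient is (-49*cos(7*x))/(2); substituting x = 0 gives -49/2.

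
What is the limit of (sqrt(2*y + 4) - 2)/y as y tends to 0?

A 0/0 form; rationalise with √(4 + 2y) + √4. This collapses the numerator to 2y, leaving 2/(√(4 + 2y) + √4) → 2/(2√4) = 1/2.

1/2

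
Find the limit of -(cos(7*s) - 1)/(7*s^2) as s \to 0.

Direct substitution gives 0/0.
Apply L'Hôpital: lim (-7*sin(7*s))/(-14*s), still 0/0.
After 2 applications of L'Hôpital's rule the quotient is (-49*cos(7*s))/(-14); substituting s = 0 gives 7/2.

7/2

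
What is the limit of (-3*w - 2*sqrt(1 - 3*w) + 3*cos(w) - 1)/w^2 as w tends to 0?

3/4

Substitution gives 0/0 (the numerator vanishes to order 2).
Expand each term to order w^2: the coefficient of w^2 in 3·cos(w) is -3/2 and in -2·√(1 - 3w) is 9/4.
Lower-order terms cancel with the polynomial part, so the numerator is (3/4)·w^2 + o(w^2), and the limit is (3/4)/(1) = 3/4.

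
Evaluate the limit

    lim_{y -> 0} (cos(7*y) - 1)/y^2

-49/2

Direct substitution gives 0/0.
Apply L'Hôpital: lim (-7*sin(7*y))/(2*y), still 0/0.
After 2 applications of L'Hôpital's rule the quotient is (-49*cos(7*y))/(2); substituting y = 0 gives -49/2.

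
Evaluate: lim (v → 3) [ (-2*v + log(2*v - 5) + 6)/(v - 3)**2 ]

-2

Direct substitution gives 0/0.
Apply L'Hôpital: lim (-2 + 2/(2*v - 5))/(2*v - 6), still 0/0.
After 2 applications of L'Hôpital's rule the quotient is (-4/(2*v - 5)^2)/(2); substituting v = 3 gives -2.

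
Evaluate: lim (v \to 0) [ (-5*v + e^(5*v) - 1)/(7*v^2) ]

Direct substitution gives 0/0.
Apply L'Hôpital: lim (5*e^(5*v) - 5)/(14*v), still 0/0.
After 2 applications of L'Hôpital's rule the quotient is (25*e^(5*v))/(14); substituting v = 0 gives 25/14.

25/14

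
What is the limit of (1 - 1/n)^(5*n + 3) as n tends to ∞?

Write it as [(1 - 1/n)^n]^(5) · (1 - 1/n)^(3). The bracketed term tends to e^(-1) and the second factor to 1, so the limit is e^(-5).

e^(-5)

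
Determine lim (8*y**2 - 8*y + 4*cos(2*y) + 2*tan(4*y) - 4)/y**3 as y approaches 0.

Substitution gives 0/0 (the numerator vanishes to order 3).
Expand each term to order y^3: the coefficient of y^3 in 2·tan(4y) is 128/3 and in 4·cos(2y) is 0.
Lower-order terms cancel with the polynomial part, so the numerator is (128/3)·y^3 + o(y^3), and the limit is (128/3)/(1) = 128/3.

128/3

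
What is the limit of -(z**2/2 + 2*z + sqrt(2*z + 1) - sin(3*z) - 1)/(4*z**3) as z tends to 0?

-5/4

Substitution gives 0/0 (the numerator vanishes to order 3).
Expand each term to order z^3: the coefficient of z^3 in √(1 + 2z) is 1/2 and in −sin(3z) is 9/2.
Lower-order terms cancel with the polynomial part, so the numerator is (5)·z^3 + o(z^3), and the limit is (5)/(-4) = -5/4.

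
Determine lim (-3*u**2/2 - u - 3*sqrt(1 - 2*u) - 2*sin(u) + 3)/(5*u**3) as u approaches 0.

11/30

Substitution gives 0/0 (the numerator vanishes to order 3).
Expand each term to order u^3: the coefficient of u^3 in -2·sin(u) is 1/3 and in -3·√(1 - 2u) is 3/2.
Lower-order terms cancel with the polynomial part, so the numerator is (11/6)·u^3 + o(u^3), and the limit is (11/6)/(5) = 11/30.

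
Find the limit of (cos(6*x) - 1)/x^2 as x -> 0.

-18

Direct substitution gives 0/0.
Apply L'Hôpital: lim (-6*sin(6*x))/(2*x), still 0/0.
After 2 applications of L'Hôpital's rule the quotient is (-36*cos(6*x))/(2); substituting x = 0 gives -18.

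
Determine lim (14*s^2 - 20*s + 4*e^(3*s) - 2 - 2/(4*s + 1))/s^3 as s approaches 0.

146

Substitution gives 0/0 (the numerator vanishes to order 3).
Expand each term to order s^3: the coefficient of s^3 in 4·e^(3s) is 18 and in -2·1/(1 + 4s) is 128.
Lower-order terms cancel with the polynomial part, so the numerator is (146)·s^3 + o(s^3), and the limit is (146)/(1) = 146.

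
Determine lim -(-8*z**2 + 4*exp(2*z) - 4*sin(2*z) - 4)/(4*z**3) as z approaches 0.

Substitution gives 0/0; apply L'Hôpital's rule 3 times.
After differentiating numerator and denominator 3 times the quotient is (32*e^(2*z) + 32*cos(2*z))/(-24); at z = 0 this is -8/3.

-8/3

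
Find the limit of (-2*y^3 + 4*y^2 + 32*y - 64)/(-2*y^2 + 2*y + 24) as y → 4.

Since y = 4 makes numerator and denominator zero, (y - 4) divides both.
Cancelling it gives (-2*y^2 - 4*y + 16)/(-2*y - 6); now plug in y = 4 to get 16/7.

16/7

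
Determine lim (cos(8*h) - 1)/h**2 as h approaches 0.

Direct substitution gives 0/0.
Apply L'Hôpital: lim (-8*sin(8*h))/(2*h), still 0/0.
After 2 applications of L'Hôpital's rule the quotient is (-64*cos(8*h))/(2); substituting h = 0 gives -32.

-32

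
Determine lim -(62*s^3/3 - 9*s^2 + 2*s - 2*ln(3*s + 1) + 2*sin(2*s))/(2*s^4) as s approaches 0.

Substitution gives 0/0; apply L'Hôpital's rule 4 times.
After differentiating numerator and denominator 4 times the quotient is (32*sin(2*s) + 972/(3*s + 1)^4)/(-48); at s = 0 this is -81/4.

-81/4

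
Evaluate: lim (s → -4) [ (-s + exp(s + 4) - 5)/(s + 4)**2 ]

1/2

Direct substitution gives 0/0.
Apply L'Hôpital: lim (e^(s + 4) - 1)/(2*s + 8), still 0/0.
After 2 applications of L'Hôpital's rule the quotient is (e^(s + 4))/(2); substituting s = -4 gives 1/2.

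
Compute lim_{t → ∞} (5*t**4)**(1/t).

Base → ∞ and exponent → 0: an ∞^0 form.
Take logs: (1/t)·ln(5·t^4) = (ln 5 + 4·ln t)/t → 0.
So the limit is e^0 = 1.

1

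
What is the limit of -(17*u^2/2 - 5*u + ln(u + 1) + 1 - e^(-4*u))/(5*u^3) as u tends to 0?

Substitution gives 0/0 (the numerator vanishes to order 3).
Expand each term to order u^3: the coefficient of u^3 in ln(1 + u) is 1/3 and in −e^(-4u) is 32/3.
Lower-order terms cancel with the polynomial part, so the numerator is (11)·u^3 + o(u^3), and the limit is (11)/(-5) = -11/5.

-11/5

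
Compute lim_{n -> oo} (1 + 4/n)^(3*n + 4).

e^(12)

Let L be the limit and take ln: ln L = lim (3n + 4)·ln(1 + 4/n) = lim (3n + 4)·(4/n + O(1/n²)) = 12.
Hence L = e^(12).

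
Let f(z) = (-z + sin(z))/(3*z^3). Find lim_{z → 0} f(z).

-1/18

Direct substitution gives 0/0.
Apply L'Hôpital: lim (cos(z) - 1)/(9*z^2), still 0/0.
Apply L'Hôpital: lim (-sin(z))/(18*z), still 0/0.
After 3 applications of L'Hôpital's rule the quotient is (-cos(z))/(18); substituting z = 0 gives -1/18.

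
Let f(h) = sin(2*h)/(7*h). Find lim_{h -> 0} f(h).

2/7

Substitution gives 0/0.
Write it as (2/7)·sin(2h)/(2h); since sin(u)/u → 1, the limit is 2/7.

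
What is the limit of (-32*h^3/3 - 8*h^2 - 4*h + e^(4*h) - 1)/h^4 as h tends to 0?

Direct substitution gives 0/0.
Apply L'Hôpital: lim (-32*h^2 - 16*h + 4*e^(4*h) - 4)/(4*h^3), still 0/0.
Apply L'Hôpital: lim (-64*h + 16*e^(4*h) - 16)/(12*h^2), still 0/0.
Apply L'Hôpital: lim (64*e^(4*h) - 64)/(24*h), still 0/0.
After 4 applications of L'Hôpital's rule the quotient is (256*e^(4*h))/(24); substituting h = 0 gives 32/3.

32/3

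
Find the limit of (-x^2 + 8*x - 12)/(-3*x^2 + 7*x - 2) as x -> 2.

-4/5

Since x = 2 makes numerator and denominator zero, (x - 2) divides both.
Cancelling it gives (6 - x)/(1 - 3*x); now plug in x = 2 to get -4/5.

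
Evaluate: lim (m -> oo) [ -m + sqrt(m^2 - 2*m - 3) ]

-1

This has the form ∞ − ∞. Multiply and divide by the conjugate √(m^2 - 2*m - 3) + m.
That gives (-2m - 3) / (√(m^2 - 2*m - 3) + m).
Divide numerator and denominator by m: the limit is -2/(2·1) = -1.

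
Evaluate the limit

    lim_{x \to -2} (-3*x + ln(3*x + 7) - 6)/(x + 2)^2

Direct substitution gives 0/0.
Apply L'Hôpital: lim (-3 + 3/(3*x + 7))/(2*x + 4), still 0/0.
After 2 applications of L'Hôpital's rule the quotient is (-9/(3*x + 7)^2)/(2); substituting x = -2 gives -9/2.

-9/2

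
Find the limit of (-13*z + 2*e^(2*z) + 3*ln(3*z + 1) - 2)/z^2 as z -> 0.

Substitution gives 0/0; apply L'Hôpital's rule 2 times.
After differentiating numerator and denominator 2 times the quotient is (8*e^(2*z) - 27/(3*z + 1)^2)/(2); at z = 0 this is -19/2.

-19/2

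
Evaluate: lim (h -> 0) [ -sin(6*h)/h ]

-6

Substitution gives 0/0.
Write it as (6/(-1))·sin(6h)/(6h); since sin(u)/u → 1, the limit is -6.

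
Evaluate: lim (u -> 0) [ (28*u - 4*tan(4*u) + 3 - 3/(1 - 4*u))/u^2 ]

Substitution gives 0/0 (the numerator vanishes to order 2).
Expand each term to order u^2: the coefficient of u^2 in -3·1/(1 - 4u) is -48 and in -4·tan(4u) is 0.
Lower-order terms cancel with the polynomial part, so the numerator is (-48)·u^2 + o(u^2), and the limit is (-48)/(1) = -48.

-48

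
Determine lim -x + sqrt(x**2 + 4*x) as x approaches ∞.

2

This has the form ∞ − ∞. Multiply and divide by the conjugate √(x^2 + 4*x) + x.
That gives (4x) / (√(x^2 + 4*x) + x).
Divide numerator and denominator by x: the limit is 4/(2·1) = 2.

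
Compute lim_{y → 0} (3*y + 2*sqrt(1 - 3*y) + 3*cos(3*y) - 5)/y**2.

Substitution gives 0/0; apply L'Hôpital's rule 2 times.
After differentiating numerator and denominator 2 times the quotient is (-27*cos(3*y) - 9/(2*(1 - 3*y)^(3/2)))/(2); at y = 0 this is -63/4.

-63/4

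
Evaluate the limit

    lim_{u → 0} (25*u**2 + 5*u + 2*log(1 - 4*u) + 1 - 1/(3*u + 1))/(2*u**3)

Substitution gives 0/0; apply L'Hôpital's rule 3 times.
After differentiating numerator and denominator 3 times the quotient is (256/(4*u - 1)^3 + 162/(3*u + 1)^4)/(12); at u = 0 this is -47/6.

-47/6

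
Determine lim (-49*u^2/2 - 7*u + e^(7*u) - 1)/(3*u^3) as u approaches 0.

343/18

Direct substitution gives 0/0.
Apply L'Hôpital: lim (-49*u + 7*e^(7*u) - 7)/(9*u^2), still 0/0.
Apply L'Hôpital: lim (49*e^(7*u) - 49)/(18*u), still 0/0.
After 3 applications of L'Hôpital's rule the quotient is (343*e^(7*u))/(18); substituting u = 0 gives 343/18.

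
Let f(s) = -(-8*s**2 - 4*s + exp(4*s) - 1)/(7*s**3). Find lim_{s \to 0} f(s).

-32/21

Direct substitution gives 0/0.
Apply L'Hôpital: lim (-16*s + 4*e^(4*s) - 4)/(-21*s^2), still 0/0.
Apply L'Hôpital: lim (16*e^(4*s) - 16)/(-42*s), still 0/0.
After 3 applications of L'Hôpital's rule the quotient is (64*e^(4*s))/(-42); substituting s = 0 gives -32/21.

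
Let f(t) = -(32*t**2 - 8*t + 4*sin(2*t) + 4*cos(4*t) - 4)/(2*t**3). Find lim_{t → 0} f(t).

Substitution gives 0/0 (the numerator vanishes to order 3).
Expand each term to order t^3: the coefficient of t^3 in 4·cos(4t) is 0 and in 4·sin(2t) is -16/3.
Lower-order terms cancel with the polynomial part, so the numerator is (-16/3)·t^3 + o(t^3), and the limit is (-16/3)/(-2) = 8/3.

8/3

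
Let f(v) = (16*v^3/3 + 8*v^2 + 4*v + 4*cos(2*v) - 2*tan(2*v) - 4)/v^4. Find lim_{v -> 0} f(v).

8/3

Substitution gives 0/0 (the numerator vanishes to order 4).
Expand each term to order v^4: the coefficient of v^4 in 4·cos(2v) is 8/3 and in -2·tan(2v) is 0.
Lower-order terms cancel with the polynomial part, so the numerator is (8/3)·v^4 + o(v^4), and the limit is (8/3)/(1) = 8/3.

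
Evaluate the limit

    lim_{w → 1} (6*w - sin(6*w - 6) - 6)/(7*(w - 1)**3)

36/7

Direct substitution gives 0/0.
Apply L'Hôpital: lim (6 - 6*cos(6*w - 6))/(21*(w - 1)^2), still 0/0.
Apply L'Hôpital: lim (36*sin(6*w - 6))/(42*w - 42), still 0/0.
After 3 applications of L'Hôpital's rule the quotient is (216*cos(6*w - 6))/(42); substituting w = 1 gives 36/7.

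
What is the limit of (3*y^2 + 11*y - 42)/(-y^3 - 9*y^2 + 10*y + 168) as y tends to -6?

-5/2

Direct substitution gives 0/0, so factor. Both numerator and denominator have (y + 6) as a factor.
After cancelling, the expression reduces to (3*y - 7)/(-y^2 - 3*y + 28).
Substituting y = -6 gives -5/2.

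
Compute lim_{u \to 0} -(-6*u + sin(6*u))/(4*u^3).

9

Direct substitution gives 0/0.
Apply L'Hôpital: lim (6*cos(6*u) - 6)/(-12*u^2), still 0/0.
Apply L'Hôpital: lim (-36*sin(6*u))/(-24*u), still 0/0.
After 3 applications of L'Hôpital's rule the quotient is (-216*cos(6*u))/(-24); substituting u = 0 gives 9.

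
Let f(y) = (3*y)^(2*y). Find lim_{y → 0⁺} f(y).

Base → 0⁺ and exponent → 0⁺: a 0^0 form.
Take logs: 2y·ln(3y). This is 0·(−∞); rewriting as ln(3y)/(1/(2y)) and applying L'Hôpital gives 0.
Hence the limit is e^0 = 1.

1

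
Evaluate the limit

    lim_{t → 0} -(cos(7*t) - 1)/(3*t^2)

Direct substitution gives 0/0.
Apply L'Hôpital: lim (-7*sin(7*t))/(-6*t), still 0/0.
After 2 applications of L'Hôpital's rule the quotient is (-49*cos(7*t))/(-6); substituting t = 0 gives 49/6.

49/6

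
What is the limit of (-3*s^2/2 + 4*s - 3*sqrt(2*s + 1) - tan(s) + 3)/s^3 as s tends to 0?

-11/6

Substitution gives 0/0; apply L'Hôpital's rule 3 times.
After differentiating numerator and denominator 3 times the quotient is (4/cos(s)^2 - 6/cos(s)^4 - 9/(2*s + 1)^(5/2))/(6); at s = 0 this is -11/6.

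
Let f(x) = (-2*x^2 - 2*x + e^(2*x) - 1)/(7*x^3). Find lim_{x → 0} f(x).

4/21

Direct substitution gives 0/0.
Apply L'Hôpital: lim (-4*x + 2*e^(2*x) - 2)/(21*x^2), still 0/0.
Apply L'Hôpital: lim (4*e^(2*x) - 4)/(42*x), still 0/0.
After 3 applications of L'Hôpital's rule the quotient is (8*e^(2*x))/(42); substituting x = 0 gives 4/21.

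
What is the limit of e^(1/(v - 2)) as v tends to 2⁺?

∞

As v → 2⁺, 1/(v - 2) → +∞, so e^(1/(v - 2)) → ∞.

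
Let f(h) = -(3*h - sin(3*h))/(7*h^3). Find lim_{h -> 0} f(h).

Direct substitution gives 0/0.
Apply L'Hôpital: lim (3 - 3*cos(3*h))/(-21*h^2), still 0/0.
Apply L'Hôpital: lim (9*sin(3*h))/(-42*h), still 0/0.
After 3 applications of L'Hôpital's rule the quotient is (27*cos(3*h))/(-42); substituting h = 0 gives -9/14.

-9/14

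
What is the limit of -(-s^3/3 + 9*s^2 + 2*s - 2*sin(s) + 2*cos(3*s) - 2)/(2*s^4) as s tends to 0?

Substitution gives 0/0 (the numerator vanishes to order 4).
Expand each term to order s^4: the coefficient of s^4 in 2·cos(3s) is 27/4 and in -2·sin(s) is 0.
Lower-order terms cancel with the polynomial part, so the numerator is (27/4)·s^4 + o(s^4), and the limit is (27/4)/(-2) = -27/8.

-27/8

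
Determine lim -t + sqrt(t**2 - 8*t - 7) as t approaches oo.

-4

An ∞ − ∞ form. Rationalising with the conjugate, the difference becomes (-8t - 7) / (√(t^2 - 8*t - 7) + t).
For large t the denominator behaves like 2·t, so the quotient tends to -8/2 = -4.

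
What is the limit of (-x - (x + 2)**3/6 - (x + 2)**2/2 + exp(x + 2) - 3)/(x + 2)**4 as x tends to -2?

Direct substitution gives 0/0.
Apply L'Hôpital: lim (-x - (x + 2)^2/2 + e^(x + 2) - 3)/(4*(x + 2)^3), still 0/0.
Apply L'Hôpital: lim (-x + e^(x + 2) - 3)/(12*(x + 2)^2), still 0/0.
Apply L'Hôpital: lim (e^(x + 2) - 1)/(24*x + 48), still 0/0.
After 4 applications of L'Hôpital's rule the quotient is (e^(x + 2))/(24); substituting x = -2 gives 1/24.

1/24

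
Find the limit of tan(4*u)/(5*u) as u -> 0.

4/5

Substitution gives 0/0.
Since tan(θ)/θ → 1 as θ → 0, tan(4u)/(4u) → 1 and the limit is 4/5.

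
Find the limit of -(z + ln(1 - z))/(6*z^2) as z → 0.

Direct substitution gives 0/0.
Apply L'Hôpital: lim (1 - 1/(1 - z))/(-12*z), still 0/0.
After 2 applications of L'Hôpital's rule the quotient is (-1/(1 - z)^2)/(-12); substituting z = 0 gives 1/12.

1/12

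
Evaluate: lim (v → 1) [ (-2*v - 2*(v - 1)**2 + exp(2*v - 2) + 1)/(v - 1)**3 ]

Direct substitution gives 0/0.
Apply L'Hôpital: lim (-4*v + 2*e^(2*v - 2) + 2)/(3*(v - 1)^2), still 0/0.
Apply L'Hôpital: lim (4*e^(2*v - 2) - 4)/(6*v - 6), still 0/0.
After 3 applications of L'Hôpital's rule the quotient is (8*e^(2*v - 2))/(6); substituting v = 1 gives 4/3.

4/3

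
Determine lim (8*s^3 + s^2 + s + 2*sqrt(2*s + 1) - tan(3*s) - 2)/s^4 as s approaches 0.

Substitution gives 0/0 (the numerator vanishes to order 4).
Expand each term to order s^4: the coefficient of s^4 in −tan(3s) is 0 and in 2·√(1 + 2s) is -5/4.
Lower-order terms cancel with the polynomial part, so the numerator is (-5/4)·s^4 + o(s^4), and the limit is (-5/4)/(1) = -5/4.

-5/4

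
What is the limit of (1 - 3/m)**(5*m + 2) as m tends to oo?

e^(-15)

Let L be the limit and take ln: ln L = lim (5m + 2)·ln(1 - 3/m) = lim (5m + 2)·(-3/m + O(1/m²)) = -15.
Hence L = e^(-15).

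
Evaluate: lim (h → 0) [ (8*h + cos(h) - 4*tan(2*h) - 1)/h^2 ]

-1/2

Substitution gives 0/0 (the numerator vanishes to order 2).
Expand each term to order h^2: the coefficient of h^2 in -4·tan(2h) is 0 and in cos(h) is -1/2.
Lower-order terms cancel with the polynomial part, so the numerator is (-1/2)·h^2 + o(h^2), and the limit is (-1/2)/(1) = -1/2.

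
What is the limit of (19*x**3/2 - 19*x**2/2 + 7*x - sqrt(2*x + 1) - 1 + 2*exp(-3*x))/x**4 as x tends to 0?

59/8

Substitution gives 0/0 (the numerator vanishes to order 4).
Expand each term to order x^4: the coefficient of x^4 in −√(1 + 2x) is 5/8 and in 2·e^(-3x) is 27/4.
Lower-order terms cancel with the polynomial part, so the numerator is (59/8)·x^4 + o(x^4), and the limit is (59/8)/(1) = 59/8.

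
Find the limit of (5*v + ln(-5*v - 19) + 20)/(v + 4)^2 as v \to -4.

-25/2

Direct substitution gives 0/0.
Apply L'Hôpital: lim (5 - 5/(-5*v - 19))/(2*v + 8), still 0/0.
After 2 applications of L'Hôpital's rule the quotient is (-25/(-5*v - 19)^2)/(2); substituting v = -4 gives -25/2.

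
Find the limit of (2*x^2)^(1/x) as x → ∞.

Base → ∞ and exponent → 0: an ∞^0 form.
Take logs: (1/x)·ln(2·x^2) = (ln 2 + 2·ln x)/x → 0.
So the limit is e^0 = 1.

1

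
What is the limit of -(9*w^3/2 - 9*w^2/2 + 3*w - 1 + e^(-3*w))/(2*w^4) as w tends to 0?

-27/16

Direct substitution gives 0/0.
Apply L'Hôpital: lim (27*w^2/2 - 9*w + 3 - 3*e^(-3*w))/(-8*w^3), still 0/0.
Apply L'Hôpital: lim (27*w - 9 + 9*e^(-3*w))/(-24*w^2), still 0/0.
Apply L'Hôpital: lim (27 - 27*e^(-3*w))/(-48*w), still 0/0.
After 4 applications of L'Hôpital's rule the quotient is (81*e^(-3*w))/(-48); substituting w = 0 gives -27/16.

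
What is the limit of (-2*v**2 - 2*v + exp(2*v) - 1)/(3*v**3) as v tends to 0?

4/9

Direct substitution gives 0/0.
Apply L'Hôpital: lim (-4*v + 2*e^(2*v) - 2)/(9*v^2), still 0/0.
Apply L'Hôpital: lim (4*e^(2*v) - 4)/(18*v), still 0/0.
After 3 applications of L'Hôpital's rule the quotient is (8*e^(2*v))/(18); substituting v = 0 gives 4/9.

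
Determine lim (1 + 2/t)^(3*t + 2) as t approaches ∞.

Write it as [(1 + 2/t)^t]^(3) · (1 + 2/t)^(2). The bracketed term tends to e^(2) and the second factor to 1, so the limit is e^(6).

e^(6)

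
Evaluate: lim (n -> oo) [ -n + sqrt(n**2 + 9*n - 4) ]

This has the form ∞ − ∞. Multiply and divide by the conjugate √(n^2 + 9*n - 4) + n.
That gives (9n - 4) / (√(n^2 + 9*n - 4) + n).
Divide numerator and denominator by n: the limit is 9/(2·1) = 9/2.

9/2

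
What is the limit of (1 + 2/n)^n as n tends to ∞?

Let L be the limit and take ln: ln L = lim (n)·ln(1 + 2/n) = lim (n)·(2/n + O(1/n²)) = 2.
Hence L = e^(2).

e^(2)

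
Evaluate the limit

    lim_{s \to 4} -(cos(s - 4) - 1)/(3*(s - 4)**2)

1/6

Direct substitution gives 0/0.
Apply L'Hôpital: lim (-sin(s - 4))/(24 - 6*s), still 0/0.
After 2 applications of L'Hôpital's rule the quotient is (-cos(s - 4))/(-6); substituting s = 4 gives 1/6.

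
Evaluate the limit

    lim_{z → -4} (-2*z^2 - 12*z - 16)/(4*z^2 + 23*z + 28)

Direct substitution gives 0/0, so factor. Both numerator and denominator have (z + 4) as a factor.
After cancelling, the expression reduces to (-2*z - 4)/(4*z + 7).
Substituting z = -4 gives -4/9.

-4/9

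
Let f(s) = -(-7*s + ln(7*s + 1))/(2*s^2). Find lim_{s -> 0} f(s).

49/4

Direct substitution gives 0/0.
Apply L'Hôpital: lim (-7 + 7/(7*s + 1))/(-4*s), still 0/0.
After 2 applications of L'Hôpital's rule the quotient is (-49/(7*s + 1)^2)/(-4); substituting s = 0 gives 49/4.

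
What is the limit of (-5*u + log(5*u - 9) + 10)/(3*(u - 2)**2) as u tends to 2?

-25/6

Direct substitution gives 0/0.
Apply L'Hôpital: lim (-5 + 5/(5*u - 9))/(6*u - 12), still 0/0.
After 2 applications of L'Hôpital's rule the quotient is (-25/(5*u - 9)^2)/(6); substituting u = 2 gives -25/6.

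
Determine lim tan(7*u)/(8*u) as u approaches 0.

Substitution gives 0/0.
Since tan(θ)/θ → 1 as θ → 0, tan(7u)/(7u) → 1 and the limit is 7/8.

7/8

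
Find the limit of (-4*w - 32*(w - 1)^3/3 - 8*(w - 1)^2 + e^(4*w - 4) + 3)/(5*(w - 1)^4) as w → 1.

32/15

Direct substitution gives 0/0.
Apply L'Hôpital: lim (-16*w - 32*(w - 1)^2 + 4*e^(4*w - 4) + 12)/(20*(w - 1)^3), still 0/0.
Apply L'Hôpital: lim (-64*w + 16*e^(4*w - 4) + 48)/(60*(w - 1)^2), still 0/0.
Apply L'Hôpital: lim (64*e^(4*w - 4) - 64)/(120*w - 120), still 0/0.
After 4 applications of L'Hôpital's rule the quotient is (256*e^(4*w - 4))/(120); substituting w = 1 gives 32/15.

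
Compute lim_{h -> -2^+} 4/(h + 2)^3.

∞

As h → -2⁺, (h + 2) → 0⁺, so (h + 2)^3 → 0⁺ and 4/(h + 2)^3 → ∞.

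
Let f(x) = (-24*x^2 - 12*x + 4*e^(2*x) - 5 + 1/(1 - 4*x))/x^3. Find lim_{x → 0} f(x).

208/3

Substitution gives 0/0 (the numerator vanishes to order 3).
Expand each term to order x^3: the coefficient of x^3 in 4·e^(2x) is 16/3 and in 1/(1 - 4x) is 64.
Lower-order terms cancel with the polynomial part, so the numerator is (208/3)·x^3 + o(x^3), and the limit is (208/3)/(1) = 208/3.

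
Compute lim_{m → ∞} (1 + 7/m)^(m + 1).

Let L be the limit and take ln: ln L = lim (m + 1)·ln(1 + 7/m) = lim (m + 1)·(7/m + O(1/m²)) = 7.
Hence L = e^(7).

e^(7)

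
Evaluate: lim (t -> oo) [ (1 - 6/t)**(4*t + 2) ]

e^(-24)

Write it as [(1 - 6/t)^t]^(4) · (1 - 6/t)^(2). The bracketed term tends to e^(-6) and the second factor to 1, so the limit is e^(-24).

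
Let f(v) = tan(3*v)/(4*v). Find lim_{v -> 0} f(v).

3/4

Substitution gives 0/0.
Since tan(u)/u → 1 as u → 0, tan(3v)/(3v) → 1 and the limit is 3/4.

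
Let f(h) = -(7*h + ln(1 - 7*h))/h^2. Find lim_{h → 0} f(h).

49/2

Direct substitution gives 0/0.
Apply L'Hôpital: lim (7 - 7/(1 - 7*h))/(-2*h), still 0/0.
After 2 applications of L'Hôpital's rule the quotient is (-49/(1 - 7*h)^2)/(-2); substituting h = 0 gives 49/2.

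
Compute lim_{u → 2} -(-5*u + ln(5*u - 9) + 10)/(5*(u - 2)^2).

Direct substitution gives 0/0.
Apply L'Hôpital: lim (-5 + 5/(5*u - 9))/(20 - 10*u), still 0/0.
After 2 applications of L'Hôpital's rule the quotient is (-25/(5*u - 9)^2)/(-10); substituting u = 2 gives 5/2.

5/2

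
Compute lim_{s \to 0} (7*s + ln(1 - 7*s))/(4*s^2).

-49/8

Direct substitution gives 0/0.
Apply L'Hôpital: lim (7 - 7/(1 - 7*s))/(8*s), still 0/0.
After 2 applications of L'Hôpital's rule the quotient is (-49/(1 - 7*s)^2)/(8); substituting s = 0 gives -49/8.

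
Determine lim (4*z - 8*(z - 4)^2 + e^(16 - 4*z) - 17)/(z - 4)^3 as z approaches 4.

Direct substitution gives 0/0.
Apply L'Hôpital: lim (-16*z - 4*e^(16 - 4*z) + 68)/(3*(z - 4)^2), still 0/0.
Apply L'Hôpital: lim (16*e^(16 - 4*z) - 16)/(6*z - 24), still 0/0.
After 3 applications of L'Hôpital's rule the quotient is (-64*e^(16 - 4*z))/(6); substituting z = 4 gives -32/3.

-32/3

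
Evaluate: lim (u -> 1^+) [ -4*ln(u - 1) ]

∞

As u → 1⁺, u - 1 → 0⁺ and ln(u - 1) → −∞.
Multiplying by -4 gives ∞.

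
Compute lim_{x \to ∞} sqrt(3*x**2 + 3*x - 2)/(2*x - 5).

√(3)/2

For large |x|, √(3*x^2 + 3*x - 2) ≈ √3·|x| and the denominator ≈ 2x.
Since x → +∞, |x| = x, giving √3/(2) = √(3)/2.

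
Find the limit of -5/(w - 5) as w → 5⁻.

∞

As w → 5⁻, (w - 5) → 0⁻, so (w - 5)^1 → 0⁻ and -5/(w - 5)^1 → ∞.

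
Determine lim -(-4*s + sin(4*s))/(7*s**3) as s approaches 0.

Direct substitution gives 0/0.
Apply L'Hôpital: lim (4*cos(4*s) - 4)/(-21*s^2), still 0/0.
Apply L'Hôpital: lim (-16*sin(4*s))/(-42*s), still 0/0.
After 3 applications of L'Hôpital's rule the quotient is (-64*cos(4*s))/(-42); substituting s = 0 gives 32/21.

32/21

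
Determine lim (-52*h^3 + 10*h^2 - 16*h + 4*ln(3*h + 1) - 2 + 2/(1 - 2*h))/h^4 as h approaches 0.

-49

Substitution gives 0/0 (the numerator vanishes to order 4).
Expand each term to order h^4: the coefficient of h^4 in 4·ln(1 + 3h) is -81 and in 2·1/(1 - 2h) is 32.
Lower-order terms cancel with the polynomial part, so the numerator is (-49)·h^4 + o(h^4), and the limit is (-49)/(1) = -49.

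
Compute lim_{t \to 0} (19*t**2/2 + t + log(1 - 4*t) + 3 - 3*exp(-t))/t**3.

Substitution gives 0/0; apply L'Hôpital's rule 3 times.
After differentiating numerator and denominator 3 times the quotient is (3*e^(-t) + 128/(4*t - 1)^3)/(6); at t = 0 this is -125/6.

-125/6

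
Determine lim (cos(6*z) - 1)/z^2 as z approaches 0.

-18

Direct substitution gives 0/0.
Apply L'Hôpital: lim (-6*sin(6*z))/(2*z), still 0/0.
After 2 applications of L'Hôpital's rule the quotient is (-36*cos(6*z))/(2); substituting z = 0 gives -18.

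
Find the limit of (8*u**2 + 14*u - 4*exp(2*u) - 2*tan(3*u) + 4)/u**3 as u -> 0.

Substitution gives 0/0; apply L'Hôpital's rule 3 times.
After differentiating numerator and denominator 3 times the quotient is (-32*e^(2*u) - 324*tan(3*u)^4 - 432*tan(3*u)^2 - 108)/(6); at u = 0 this is -70/3.

-70/3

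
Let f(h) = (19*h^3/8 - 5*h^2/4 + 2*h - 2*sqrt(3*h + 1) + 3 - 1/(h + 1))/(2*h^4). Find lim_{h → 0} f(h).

341/128

Substitution gives 0/0; apply L'Hôpital's rule 4 times.
After differentiating numerator and denominator 4 times the quotient is (1215/(8*(3*h + 1)^(7/2)) - 24/(h + 1)^5)/(48); at h = 0 this is 341/128.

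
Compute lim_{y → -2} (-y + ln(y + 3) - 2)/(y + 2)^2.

-1/2

Direct substitution gives 0/0.
Apply L'Hôpital: lim (-1 + 1/(y + 3))/(2*y + 4), still 0/0.
After 2 applications of L'Hôpital's rule the quotient is (-1/(y + 3)^2)/(2); substituting y = -2 gives -1/2.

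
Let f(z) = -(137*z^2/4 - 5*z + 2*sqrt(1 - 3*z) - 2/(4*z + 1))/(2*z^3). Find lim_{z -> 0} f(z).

-997/16

Substitution gives 0/0 (the numerator vanishes to order 3).
Expand each term to order z^3: the coefficient of z^3 in -2·1/(1 + 4z) is 128 and in 2·√(1 - 3z) is -27/8.
Lower-order terms cancel with the polynomial part, so the numerator is (997/8)·z^3 + o(z^3), and the limit is (997/8)/(-2) = -997/16.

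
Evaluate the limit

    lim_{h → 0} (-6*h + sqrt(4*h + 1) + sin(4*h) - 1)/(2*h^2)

-1

Substitution gives 0/0 (the numerator vanishes to order 2).
Expand each term to order h^2: the coefficient of h^2 in √(1 + 4h) is -2 and in sin(4h) is 0.
Lower-order terms cancel with the polynomial part, so the numerator is (-2)·h^2 + o(h^2), and the limit is (-2)/(2) = -1.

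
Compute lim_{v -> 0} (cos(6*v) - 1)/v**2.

Direct substitution gives 0/0.
Apply L'Hôpital: lim (-6*sin(6*v))/(2*v), still 0/0.
After 2 applications of L'Hôpital's rule the quotient is (-36*cos(6*v))/(2); substituting v = 0 gives -18.

-18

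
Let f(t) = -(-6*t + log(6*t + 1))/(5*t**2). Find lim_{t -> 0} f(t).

18/5

Direct substitution gives 0/0.
Apply L'Hôpital: lim (-6 + 6/(6*t + 1))/(-10*t), still 0/0.
After 2 applications of L'Hôpital's rule the quotient is (-36/(6*t + 1)^2)/(-10); substituting t = 0 gives 18/5.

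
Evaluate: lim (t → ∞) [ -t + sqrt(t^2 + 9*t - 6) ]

9/2

An ∞ − ∞ form. Rationalising with the conjugate, the difference becomes (9t - 6) / (√(t^2 + 9*t - 6) + t).
For large t the denominator behaves like 2·t, so the quotient tends to 9/2 = 9/2.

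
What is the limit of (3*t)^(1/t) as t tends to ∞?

1

Base → ∞ and exponent → 0: an ∞^0 form.
Take logs: (1/t)·ln(3·t^1) = (ln 3 + 1·ln t)/t → 0.
So the limit is e^0 = 1.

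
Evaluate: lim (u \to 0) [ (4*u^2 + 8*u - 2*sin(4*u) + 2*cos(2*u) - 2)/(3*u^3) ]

Substitution gives 0/0; apply L'Hôpital's rule 3 times.
After differentiating numerator and denominator 3 times the quotient is (16*sin(2*u) + 128*cos(4*u))/(18); at u = 0 this is 64/9.

64/9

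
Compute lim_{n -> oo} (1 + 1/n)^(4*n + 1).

The base → 1 and the exponent → ∞: a 1^∞ form.
Take logarithms: (4n + 1)·ln(1 + 1/n). Since ln(1+u) ~ u for small u, this behaves like (4n)·(1/n) → 4.
So the limit is e^(4).

e^(4)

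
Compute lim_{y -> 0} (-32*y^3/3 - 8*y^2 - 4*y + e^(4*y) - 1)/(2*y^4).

Direct substitution gives 0/0.
Apply L'Hôpital: lim (-32*y^2 - 16*y + 4*e^(4*y) - 4)/(8*y^3), still 0/0.
Apply L'Hôpital: lim (-64*y + 16*e^(4*y) - 16)/(24*y^2), still 0/0.
Apply L'Hôpital: lim (64*e^(4*y) - 64)/(48*y), still 0/0.
After 4 applications of L'Hôpital's rule the quotient is (256*e^(4*y))/(48); substituting y = 0 gives 16/3.

16/3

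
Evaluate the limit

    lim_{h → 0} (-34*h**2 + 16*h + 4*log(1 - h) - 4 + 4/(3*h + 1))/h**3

-328/3

Substitution gives 0/0; apply L'Hôpital's rule 3 times.
After differentiating numerator and denominator 3 times the quotient is (-648/(3*h + 1)^4 + 8/(h - 1)^3)/(6); at h = 0 this is -328/3.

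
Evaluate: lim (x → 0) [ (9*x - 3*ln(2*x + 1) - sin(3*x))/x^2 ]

6

Substitution gives 0/0 (the numerator vanishes to order 2).
Expand each term to order x^2: the coefficient of x^2 in -3·ln(1 + 2x) is 6 and in −sin(3x) is 0.
Lower-order terms cancel with the polynomial part, so the numerator is (6)·x^2 + o(x^2), and the limit is (6)/(1) = 6.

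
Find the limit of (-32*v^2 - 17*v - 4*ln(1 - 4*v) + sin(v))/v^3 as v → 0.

Substitution gives 0/0; apply L'Hôpital's rule 3 times.
After differentiating numerator and denominator 3 times the quotient is (-cos(v) - 512/(4*v - 1)^3)/(6); at v = 0 this is 511/6.

511/6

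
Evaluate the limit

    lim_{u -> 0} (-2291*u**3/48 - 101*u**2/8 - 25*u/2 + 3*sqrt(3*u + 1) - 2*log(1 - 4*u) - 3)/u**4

Substitution gives 0/0 (the numerator vanishes to order 4).
Expand each term to order u^4: the coefficient of u^4 in -2·ln(1 - 4u) is 128 and in 3·√(1 + 3u) is -1215/128.
Lower-order terms cancel with the polynomial part, so the numerator is (15169/128)·u^4 + o(u^4), and the limit is (15169/128)/(1) = 15169/128.

15169/128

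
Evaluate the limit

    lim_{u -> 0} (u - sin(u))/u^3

Direct substitution gives 0/0.
Apply L'Hôpital: lim (1 - cos(u))/(3*u^2), still 0/0.
Apply L'Hôpital: lim (sin(u))/(6*u), still 0/0.
After 3 applications of L'Hôpital's rule the quotient is (cos(u))/(6); substituting u = 0 gives 1/6.

1/6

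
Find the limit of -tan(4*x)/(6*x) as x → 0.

-2/3

Substitution gives 0/0.
Since tan(u)/u → 1 as u → 0, tan(4x)/(4x) → 1 and the limit is 4/(-6) = -2/3.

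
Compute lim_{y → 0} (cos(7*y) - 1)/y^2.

Direct substitution gives 0/0.
Apply L'Hôpital: lim (-7*sin(7*y))/(2*y), still 0/0.
After 2 applications of L'Hôpital's rule the quotient is (-49*cos(7*y))/(2); substituting y = 0 gives -49/2.

-49/2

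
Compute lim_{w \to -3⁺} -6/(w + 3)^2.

As w → -3⁺, (w + 3) → 0⁺, so (w + 3)^2 → 0⁺ and -6/(w + 3)^2 → -∞.

-∞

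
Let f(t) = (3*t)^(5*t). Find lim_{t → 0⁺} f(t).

Base → 0⁺ and exponent → 0⁺: a 0^0 form.
Take logs: 5t·ln(3t). This is 0·(−∞); rewriting as ln(3t)/(1/(5t)) and applying L'Hôpital gives 0.
Hence the limit is e^0 = 1.

1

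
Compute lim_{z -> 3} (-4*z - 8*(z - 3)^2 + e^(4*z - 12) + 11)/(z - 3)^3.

Direct substitution gives 0/0.
Apply L'Hôpital: lim (-16*z + 4*e^(4*z - 12) + 44)/(3*(z - 3)^2), still 0/0.
Apply L'Hôpital: lim (16*e^(4*z - 12) - 16)/(6*z - 18), still 0/0.
After 3 applications of L'Hôpital's rule the quotient is (64*e^(4*z - 12))/(6); substituting z = 3 gives 32/3.

32/3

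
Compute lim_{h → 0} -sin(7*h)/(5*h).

Substitution gives 0/0.
Write it as (7/(-5))·sin(7h)/(7h); since sin(u)/u → 1, the limit is -7/5.

-7/5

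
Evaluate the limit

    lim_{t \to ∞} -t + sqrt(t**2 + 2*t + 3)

An ∞ − ∞ form. Rationalising with the conjugate, the difference becomes (2t + 3) / (√(t^2 + 2*t + 3) + t).
For large t the denominator behaves like 2·t, so the quotient tends to 2/2 = 1.

1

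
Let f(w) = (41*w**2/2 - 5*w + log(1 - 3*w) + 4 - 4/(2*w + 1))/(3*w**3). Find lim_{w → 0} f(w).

23/3

Substitution gives 0/0 (the numerator vanishes to order 3).
Expand each term to order w^3: the coefficient of w^3 in ln(1 - 3w) is -9 and in -4·1/(1 + 2w) is 32.
Lower-order terms cancel with the polynomial part, so the numerator is (23)·w^3 + o(w^3), and the limit is (23)/(3) = 23/3.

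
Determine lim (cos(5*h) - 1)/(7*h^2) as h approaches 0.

-25/14

Direct substitution gives 0/0.
Apply L'Hôpital: lim (-5*sin(5*h))/(14*h), still 0/0.
After 2 applications of L'Hôpital's rule the quotient is (-25*cos(5*h))/(14); substituting h = 0 gives -25/14.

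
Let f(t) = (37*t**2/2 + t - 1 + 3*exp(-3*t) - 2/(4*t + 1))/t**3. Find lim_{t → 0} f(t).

229/2

Substitution gives 0/0; apply L'Hôpital's rule 3 times.
After differentiating numerator and denominator 3 times the quotient is (-81*e^(-3*t) + 768/(4*t + 1)^4)/(6); at t = 0 this is 229/2.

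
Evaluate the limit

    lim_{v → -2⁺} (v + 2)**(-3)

As v → -2⁺, (v + 2) → 0⁺, so (v + 2)^3 → 0⁺ and 1/(v + 2)^3 → ∞.

∞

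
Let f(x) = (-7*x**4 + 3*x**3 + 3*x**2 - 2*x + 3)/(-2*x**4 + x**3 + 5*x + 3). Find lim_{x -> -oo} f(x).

7/2

Numerator and denominator both have degree 4.
Dividing every term by x^4, all lower-order terms vanish and the limit is the ratio of leading coefficients, -7/(-2) = 7/2.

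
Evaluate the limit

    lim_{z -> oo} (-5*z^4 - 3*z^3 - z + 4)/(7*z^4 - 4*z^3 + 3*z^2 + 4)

-5/7

Numerator and denominator both have degree 4.
Dividing every term by z^4, all lower-order terms vanish and the limit is the ratio of leading coefficients, -5/(7) = -5/7.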